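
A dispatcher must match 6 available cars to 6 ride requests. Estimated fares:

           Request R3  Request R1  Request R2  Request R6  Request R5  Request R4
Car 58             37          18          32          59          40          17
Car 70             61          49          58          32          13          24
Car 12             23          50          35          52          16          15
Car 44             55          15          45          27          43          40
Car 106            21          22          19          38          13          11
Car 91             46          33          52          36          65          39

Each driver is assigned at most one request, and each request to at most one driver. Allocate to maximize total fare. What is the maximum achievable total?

Optimal: Car 58→Request R6 ($59), Car 70→Request R2 ($58), Car 12→Request R1 ($50), Car 44→Request R3 ($55), Car 106→Request R4 ($11), Car 91→Request R5 ($65) — total 59+58+50+55+11+65 = $298.
Row-greedy (each driver in turn takes its best remaining request) gives $267, worse by 31.
Checked against all permutations: $298 is optimal.

Max total: $298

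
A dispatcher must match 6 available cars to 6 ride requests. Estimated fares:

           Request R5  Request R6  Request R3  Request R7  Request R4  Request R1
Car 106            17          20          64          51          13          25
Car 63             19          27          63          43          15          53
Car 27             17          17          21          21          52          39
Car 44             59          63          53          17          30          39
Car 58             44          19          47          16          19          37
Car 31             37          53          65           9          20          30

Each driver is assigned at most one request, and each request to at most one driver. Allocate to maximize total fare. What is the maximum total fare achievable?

Maximum total: $328

Optimal: Car 106→Request R7 ($51), Car 63→Request R1 ($53), Car 27→Request R4 ($52), Car 44→Request R6 ($63), Car 58→Request R5 ($44), Car 31→Request R3 ($65) — total 51+53+52+63+44+65 = $328.
Column-greedy (each request in turn goes to its best remaining driver) gives $308, worse by 20.
Checked against all permutations: $328 is optimal.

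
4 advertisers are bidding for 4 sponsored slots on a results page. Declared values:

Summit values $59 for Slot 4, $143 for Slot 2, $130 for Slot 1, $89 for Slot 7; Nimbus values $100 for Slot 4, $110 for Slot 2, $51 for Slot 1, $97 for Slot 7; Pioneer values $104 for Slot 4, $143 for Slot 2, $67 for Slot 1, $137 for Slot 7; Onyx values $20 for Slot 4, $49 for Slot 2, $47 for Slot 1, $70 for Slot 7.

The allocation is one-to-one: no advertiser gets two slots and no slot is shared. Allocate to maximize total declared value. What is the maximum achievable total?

Max total: $443

Optimal: Summit→Slot 1 ($130), Nimbus→Slot 4 ($100), Pioneer→Slot 2 ($143), Onyx→Slot 7 ($70) — total 130+100+143+70 = $443.
Next-best assignment: Summit→Slot 2, Nimbus→Slot 4, Pioneer→Slot 7, Onyx→Slot 1 = $427.
Every other assignment is strictly worse.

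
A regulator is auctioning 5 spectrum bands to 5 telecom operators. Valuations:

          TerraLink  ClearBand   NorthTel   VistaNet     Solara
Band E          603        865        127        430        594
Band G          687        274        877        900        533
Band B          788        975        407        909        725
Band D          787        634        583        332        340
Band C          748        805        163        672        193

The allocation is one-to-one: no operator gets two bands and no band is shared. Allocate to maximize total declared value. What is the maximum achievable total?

Maximum total: $3972M

Treat this as an assignment problem: match each operator to one band.
Optimal: TerraLink→Band D ($787M), ClearBand→Band C ($805M), NorthTel→Band G ($877M), VistaNet→Band B ($909M), Solara→Band E ($594M) — total 787+805+877+909+594 = $3972M.
Next-best assignment: TerraLink→Band D, ClearBand→Band E, NorthTel→Band G, VistaNet→Band C, Solara→Band B = $3926M.
Every other assignment is strictly worse.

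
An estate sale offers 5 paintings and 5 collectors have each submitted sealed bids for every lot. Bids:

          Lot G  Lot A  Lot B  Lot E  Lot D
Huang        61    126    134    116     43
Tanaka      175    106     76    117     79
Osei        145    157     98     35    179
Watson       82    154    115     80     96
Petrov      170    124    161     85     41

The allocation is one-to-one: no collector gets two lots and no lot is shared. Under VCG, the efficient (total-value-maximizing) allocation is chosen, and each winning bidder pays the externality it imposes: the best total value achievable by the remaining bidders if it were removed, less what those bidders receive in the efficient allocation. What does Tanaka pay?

Tanaka pays $27.

Efficient allocation: Huang→Lot E ($116), Tanaka→Lot G ($175), Osei→Lot D ($179), Watson→Lot A ($154), Petrov→Lot B ($161); total welfare W = $785.
Tanaka receives Lot G at value $175, so the others get W − 175 = $610.
Without Tanaka: best allocation of the remaining 4 bidders over all 5 lots is Huang→Lot B ($134), Osei→Lot D ($179), Watson→Lot A ($154), Petrov→Lot G ($170), total $637.
VCG payment = (others' best without Tanaka) − (others' welfare with Tanaka) = 637 − 610 = $27.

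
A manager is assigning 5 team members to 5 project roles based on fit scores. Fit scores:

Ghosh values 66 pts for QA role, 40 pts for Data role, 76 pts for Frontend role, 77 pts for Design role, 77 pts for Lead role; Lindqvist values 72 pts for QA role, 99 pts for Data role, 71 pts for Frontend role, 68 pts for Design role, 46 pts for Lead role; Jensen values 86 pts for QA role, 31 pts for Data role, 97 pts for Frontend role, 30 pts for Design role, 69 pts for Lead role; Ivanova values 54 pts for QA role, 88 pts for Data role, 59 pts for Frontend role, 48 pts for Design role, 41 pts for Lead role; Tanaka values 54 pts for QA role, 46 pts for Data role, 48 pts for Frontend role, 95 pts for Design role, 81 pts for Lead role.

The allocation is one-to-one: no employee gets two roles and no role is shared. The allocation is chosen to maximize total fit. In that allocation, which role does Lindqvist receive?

Treat this as an assignment problem: match each employee to one role.
Optimal: Ghosh→Lead role (77 pts), Lindqvist→QA role (72 pts), Jensen→Frontend role (97 pts), Ivanova→Data role (88 pts), Tanaka→Design role (95 pts) — total 77+72+97+88+95 = 429 pts.
Column-greedy (each role in turn goes to its best remaining employee) gives 397 pts, worse by 32.
Lindqvist's own top role is Data role (99 pts), but forcing Lindqvist→Data role and reassigning the rest optimally gives only 422 pts — worse by 7.

Lindqvist receives QA role.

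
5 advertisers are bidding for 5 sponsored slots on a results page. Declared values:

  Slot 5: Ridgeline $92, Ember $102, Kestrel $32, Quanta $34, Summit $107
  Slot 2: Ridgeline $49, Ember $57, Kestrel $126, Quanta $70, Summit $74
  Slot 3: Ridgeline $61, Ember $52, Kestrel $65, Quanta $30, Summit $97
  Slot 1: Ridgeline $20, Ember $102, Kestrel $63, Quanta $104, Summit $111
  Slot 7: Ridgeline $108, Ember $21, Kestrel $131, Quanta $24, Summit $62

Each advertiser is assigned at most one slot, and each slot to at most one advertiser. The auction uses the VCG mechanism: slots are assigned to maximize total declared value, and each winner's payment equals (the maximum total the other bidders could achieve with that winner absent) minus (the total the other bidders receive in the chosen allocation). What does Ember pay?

Efficient allocation: Ridgeline→Slot 7 ($108), Ember→Slot 5 ($102), Kestrel→Slot 2 ($126), Quanta→Slot 1 ($104), Summit→Slot 3 ($97); total welfare W = $537.
Ember receives Slot 5 at value $102, so the others get W − 102 = $435.
Without Ember: best allocation of the remaining 4 bidders over all 5 slots is Ridgeline→Slot 7 ($108), Kestrel→Slot 2 ($126), Quanta→Slot 1 ($104), Summit→Slot 5 ($107), total $445.
VCG payment = (others' best without Ember) − (others' welfare with Ember) = 445 − 435 = $10.

Ember pays $10.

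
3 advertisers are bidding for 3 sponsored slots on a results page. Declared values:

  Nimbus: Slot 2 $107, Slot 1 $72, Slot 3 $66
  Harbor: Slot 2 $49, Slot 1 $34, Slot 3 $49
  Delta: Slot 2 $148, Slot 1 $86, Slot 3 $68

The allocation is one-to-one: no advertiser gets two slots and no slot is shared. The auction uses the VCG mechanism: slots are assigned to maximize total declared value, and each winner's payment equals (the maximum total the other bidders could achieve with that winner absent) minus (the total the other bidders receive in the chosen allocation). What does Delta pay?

Delta pays $35.

Efficient allocation: Nimbus→Slot 1 ($72), Harbor→Slot 3 ($49), Delta→Slot 2 ($148); total welfare W = $269.
Delta receives Slot 2 at value $148, so the others get W − 148 = $121.
Without Delta: best allocation of the remaining 2 bidders over all 3 slots is Nimbus→Slot 2 ($107), Harbor→Slot 3 ($49), total $156.
VCG payment = (others' best without Delta) − (others' welfare with Delta) = 156 − 121 = $35.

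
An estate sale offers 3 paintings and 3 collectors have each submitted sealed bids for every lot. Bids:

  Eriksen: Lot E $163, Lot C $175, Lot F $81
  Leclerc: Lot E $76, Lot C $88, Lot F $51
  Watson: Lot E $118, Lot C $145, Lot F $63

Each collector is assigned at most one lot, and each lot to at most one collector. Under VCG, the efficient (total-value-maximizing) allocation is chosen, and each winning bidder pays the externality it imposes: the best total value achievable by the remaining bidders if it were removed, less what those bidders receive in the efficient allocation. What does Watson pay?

Efficient allocation: Eriksen→Lot E ($163), Leclerc→Lot F ($51), Watson→Lot C ($145); total welfare W = $359.
Watson receives Lot C at value $145, so the others get W − 145 = $214.
Without Watson: best allocation of the remaining 2 bidders over all 3 lots is Eriksen→Lot E ($163), Leclerc→Lot C ($88), total $251.
VCG payment = (others' best without Watson) − (others' welfare with Watson) = 251 − 214 = $37.

Watson pays $37.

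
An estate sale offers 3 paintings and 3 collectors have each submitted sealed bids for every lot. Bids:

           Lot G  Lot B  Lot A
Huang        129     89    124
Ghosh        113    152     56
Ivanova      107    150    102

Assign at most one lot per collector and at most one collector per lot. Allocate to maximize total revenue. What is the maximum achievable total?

Optimal: Huang→Lot A ($124), Ghosh→Lot G ($113), Ivanova→Lot B ($150) — total 124+113+150 = $387.
Max-entry greedy (repeatedly take the single best remaining cell) gives $383, worse by 4.
Checked against all permutations: $387 is optimal.

Max total: $387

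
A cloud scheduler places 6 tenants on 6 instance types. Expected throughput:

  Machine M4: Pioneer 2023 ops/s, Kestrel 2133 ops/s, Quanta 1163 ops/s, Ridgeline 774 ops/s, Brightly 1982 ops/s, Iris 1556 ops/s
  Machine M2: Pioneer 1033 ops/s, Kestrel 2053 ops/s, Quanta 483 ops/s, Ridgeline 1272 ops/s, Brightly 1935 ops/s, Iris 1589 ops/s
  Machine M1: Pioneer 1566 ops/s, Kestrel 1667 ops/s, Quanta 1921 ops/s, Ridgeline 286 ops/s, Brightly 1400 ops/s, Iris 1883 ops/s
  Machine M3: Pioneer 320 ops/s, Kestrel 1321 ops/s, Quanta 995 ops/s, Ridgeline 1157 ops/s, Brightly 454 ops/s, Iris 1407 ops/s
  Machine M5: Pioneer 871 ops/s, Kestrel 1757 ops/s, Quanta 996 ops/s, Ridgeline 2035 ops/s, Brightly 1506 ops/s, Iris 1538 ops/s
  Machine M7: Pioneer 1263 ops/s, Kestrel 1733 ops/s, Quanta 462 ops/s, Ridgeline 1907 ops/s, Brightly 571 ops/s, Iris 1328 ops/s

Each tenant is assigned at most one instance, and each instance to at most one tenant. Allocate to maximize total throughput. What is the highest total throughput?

This is a one-to-one assignment (maximum-weight bipartite matching).
Optimal: Pioneer→Machine M4 (2023 ops/s), Kestrel→Machine M7 (1733 ops/s), Quanta→Machine M1 (1921 ops/s), Ridgeline→Machine M5 (2035 ops/s), Brightly→Machine M2 (1935 ops/s), Iris→Machine M3 (1407 ops/s) — total 2023+1733+1921+2035+1935+1407 = 11054 ops/s.
Next-best assignment: Pioneer→Machine M4, Kestrel→Machine M5, Quanta→Machine M1, Ridgeline→Machine M7, Brightly→Machine M2, Iris→Machine M3 = 10950 ops/s.

Max total: 11054 ops/s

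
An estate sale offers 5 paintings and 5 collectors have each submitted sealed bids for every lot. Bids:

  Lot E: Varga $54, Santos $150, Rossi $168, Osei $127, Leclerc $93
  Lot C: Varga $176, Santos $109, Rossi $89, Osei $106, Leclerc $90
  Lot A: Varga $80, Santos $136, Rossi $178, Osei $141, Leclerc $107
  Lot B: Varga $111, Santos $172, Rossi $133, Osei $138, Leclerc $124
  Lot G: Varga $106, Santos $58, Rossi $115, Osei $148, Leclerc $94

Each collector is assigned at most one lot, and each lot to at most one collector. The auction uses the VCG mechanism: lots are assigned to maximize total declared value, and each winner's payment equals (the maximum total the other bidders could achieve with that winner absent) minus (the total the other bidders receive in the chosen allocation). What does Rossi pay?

Efficient allocation: Varga→Lot C ($176), Santos→Lot E ($150), Rossi→Lot A ($178), Osei→Lot G ($148), Leclerc→Lot B ($124); total welfare W = $776.
Rossi receives Lot A at value $178, so the others get W − 178 = $598.
Without Rossi: best allocation of the remaining 4 bidders over all 5 lots is Varga→Lot C ($176), Santos→Lot B ($172), Osei→Lot G ($148), Leclerc→Lot A ($107), total $603.
VCG payment = (others' best without Rossi) − (others' welfare with Rossi) = 603 − 598 = $5.

Rossi pays $5.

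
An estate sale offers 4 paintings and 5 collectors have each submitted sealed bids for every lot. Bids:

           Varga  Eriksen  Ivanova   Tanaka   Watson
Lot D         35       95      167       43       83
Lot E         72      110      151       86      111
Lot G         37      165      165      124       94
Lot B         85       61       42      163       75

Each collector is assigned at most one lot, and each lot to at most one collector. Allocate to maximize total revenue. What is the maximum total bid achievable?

Max total: $606

Optimal: Ivanova→Lot D ($167), Watson→Lot E ($111), Eriksen→Lot G ($165), Tanaka→Lot B ($163) — total 167+111+165+163 = $606.
Row-greedy (each collector in turn takes its best remaining lot) gives $503, worse by 103.
Next-best assignment: Ivanova→Lot D, Varga→Lot E, Eriksen→Lot G, Tanaka→Lot B = $567.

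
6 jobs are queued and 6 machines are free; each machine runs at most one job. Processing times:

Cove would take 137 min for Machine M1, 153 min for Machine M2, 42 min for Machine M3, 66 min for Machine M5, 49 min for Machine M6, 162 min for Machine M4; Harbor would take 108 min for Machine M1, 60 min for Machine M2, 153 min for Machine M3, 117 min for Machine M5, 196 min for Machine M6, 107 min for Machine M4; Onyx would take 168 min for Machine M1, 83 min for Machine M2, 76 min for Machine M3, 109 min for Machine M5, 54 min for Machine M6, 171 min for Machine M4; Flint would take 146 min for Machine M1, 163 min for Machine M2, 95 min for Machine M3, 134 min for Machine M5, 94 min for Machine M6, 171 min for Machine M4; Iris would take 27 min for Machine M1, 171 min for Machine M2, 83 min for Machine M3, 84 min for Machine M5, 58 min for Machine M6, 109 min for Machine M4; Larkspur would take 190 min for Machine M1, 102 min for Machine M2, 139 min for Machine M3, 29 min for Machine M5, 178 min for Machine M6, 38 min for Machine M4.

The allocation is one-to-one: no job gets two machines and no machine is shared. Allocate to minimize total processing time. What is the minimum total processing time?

Optimal: Cove→Machine M5 (66 min), Harbor→Machine M2 (60 min), Onyx→Machine M6 (54 min), Flint→Machine M3 (95 min), Iris→Machine M1 (27 min), Larkspur→Machine M4 (38 min) — total 66+60+54+95+27+38 = 340 min.
Column-greedy (each machine in turn goes to its cheapest remaining job) gives 383 min, worse by 43.
Next-best assignment: Cove→Machine M3, Harbor→Machine M2, Onyx→Machine M6, Flint→Machine M5, Iris→Machine M1, Larkspur→Machine M4 = 355 min.
No other one-to-one assignment undercuts 340 min.

Minimum total: 340 min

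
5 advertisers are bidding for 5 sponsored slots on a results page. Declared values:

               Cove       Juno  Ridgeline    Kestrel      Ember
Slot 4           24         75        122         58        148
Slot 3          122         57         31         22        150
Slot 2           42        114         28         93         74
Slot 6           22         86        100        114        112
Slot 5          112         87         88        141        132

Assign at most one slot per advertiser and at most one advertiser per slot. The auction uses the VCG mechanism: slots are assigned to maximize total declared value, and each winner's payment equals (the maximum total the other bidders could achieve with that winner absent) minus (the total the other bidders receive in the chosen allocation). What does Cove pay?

Efficient allocation: Cove→Slot 3 ($122), Juno→Slot 2 ($114), Ridgeline→Slot 6 ($100), Kestrel→Slot 5 ($141), Ember→Slot 4 ($148); total welfare W = $625.
Cove receives Slot 3 at value $122, so the others get W − 122 = $503.
Without Cove: best allocation of the remaining 4 bidders over all 5 slots is Juno→Slot 2 ($114), Ridgeline→Slot 4 ($122), Kestrel→Slot 5 ($141), Ember→Slot 3 ($150), total $527.
VCG payment = (others' best without Cove) − (others' welfare with Cove) = 527 − 503 = $24.

Cove pays $24.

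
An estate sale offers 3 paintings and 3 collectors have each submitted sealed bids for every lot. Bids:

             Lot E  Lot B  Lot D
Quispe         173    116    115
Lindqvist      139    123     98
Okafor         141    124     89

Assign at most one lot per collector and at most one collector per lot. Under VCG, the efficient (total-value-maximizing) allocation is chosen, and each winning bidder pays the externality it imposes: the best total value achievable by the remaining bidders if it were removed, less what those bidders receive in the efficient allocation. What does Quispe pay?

Efficient allocation: Quispe→Lot E ($173), Lindqvist→Lot D ($98), Okafor→Lot B ($124); total welfare W = $395.
Quispe receives Lot E at value $173, so the others get W − 173 = $222.
Without Quispe: best allocation of the remaining 2 bidders over all 3 lots is Lindqvist→Lot B ($123), Okafor→Lot E ($141), total $264.
VCG payment = (others' best without Quispe) − (others' welfare with Quispe) = 264 − 222 = $42.

Quispe pays $42.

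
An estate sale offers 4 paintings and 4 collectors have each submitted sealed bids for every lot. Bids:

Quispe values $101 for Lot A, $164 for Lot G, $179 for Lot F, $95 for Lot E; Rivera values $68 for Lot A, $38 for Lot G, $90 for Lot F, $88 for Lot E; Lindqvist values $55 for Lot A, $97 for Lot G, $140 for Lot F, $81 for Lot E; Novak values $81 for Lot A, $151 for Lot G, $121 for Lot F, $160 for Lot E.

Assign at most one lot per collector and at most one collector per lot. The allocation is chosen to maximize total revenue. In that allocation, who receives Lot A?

This is the linear assignment problem.
Optimal: Quispe→Lot G ($164), Rivera→Lot A ($68), Lindqvist→Lot F ($140), Novak→Lot E ($160) — total 164+68+140+160 = $532.
Row-greedy (each collector in turn takes its best remaining lot) gives $445, worse by 87.
Checked against all permutations: $532 is optimal.
Rivera's own top lot is Lot F ($90), but forcing Rivera→Lot F and reassigning the rest optimally gives only $469 — worse by 63.

Rivera receives Lot A.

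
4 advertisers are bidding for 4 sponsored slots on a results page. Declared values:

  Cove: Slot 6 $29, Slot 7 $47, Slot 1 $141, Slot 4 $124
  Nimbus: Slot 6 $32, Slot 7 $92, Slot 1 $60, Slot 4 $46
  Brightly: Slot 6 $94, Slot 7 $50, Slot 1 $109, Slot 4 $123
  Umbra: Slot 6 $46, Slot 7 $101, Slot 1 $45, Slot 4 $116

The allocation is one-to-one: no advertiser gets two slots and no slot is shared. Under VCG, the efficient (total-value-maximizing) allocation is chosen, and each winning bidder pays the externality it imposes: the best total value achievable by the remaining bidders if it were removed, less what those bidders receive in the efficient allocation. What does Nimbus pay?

Efficient allocation: Cove→Slot 1 ($141), Nimbus→Slot 7 ($92), Brightly→Slot 6 ($94), Umbra→Slot 4 ($116); total welfare W = $443.
Nimbus receives Slot 7 at value $92, so the others get W − 92 = $351.
Without Nimbus: best allocation of the remaining 3 bidders over all 4 slots is Cove→Slot 1 ($141), Brightly→Slot 4 ($123), Umbra→Slot 7 ($101), total $365.
VCG payment = (others' best without Nimbus) − (others' welfare with Nimbus) = 365 − 351 = $14.

Nimbus pays $14.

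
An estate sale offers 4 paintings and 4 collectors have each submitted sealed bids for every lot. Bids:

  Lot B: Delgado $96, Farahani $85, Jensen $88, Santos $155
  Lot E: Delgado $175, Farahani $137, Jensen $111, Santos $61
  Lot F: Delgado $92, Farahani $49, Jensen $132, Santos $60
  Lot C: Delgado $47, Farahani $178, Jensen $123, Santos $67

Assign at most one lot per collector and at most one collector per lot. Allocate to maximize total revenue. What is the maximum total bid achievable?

Max total: $640

This is the linear assignment problem.
Optimal: Delgado→Lot E ($175), Farahani→Lot C ($178), Jensen→Lot F ($132), Santos→Lot B ($155) — total 175+178+132+155 = $640.
Next-best assignment: Delgado→Lot F, Farahani→Lot C, Jensen→Lot E, Santos→Lot B = $536.
No other one-to-one assignment exceeds $640.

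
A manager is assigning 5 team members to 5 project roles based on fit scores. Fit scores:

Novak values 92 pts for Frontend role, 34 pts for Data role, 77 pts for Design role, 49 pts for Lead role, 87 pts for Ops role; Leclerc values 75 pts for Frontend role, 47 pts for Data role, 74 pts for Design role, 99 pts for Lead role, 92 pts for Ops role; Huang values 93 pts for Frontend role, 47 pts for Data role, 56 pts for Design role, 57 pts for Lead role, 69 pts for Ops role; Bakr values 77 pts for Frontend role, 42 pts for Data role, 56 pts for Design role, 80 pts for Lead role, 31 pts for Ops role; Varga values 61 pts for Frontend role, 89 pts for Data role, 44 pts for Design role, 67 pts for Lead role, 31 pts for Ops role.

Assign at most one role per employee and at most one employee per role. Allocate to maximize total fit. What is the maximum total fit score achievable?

Optimal: Novak→Design role (77 pts), Leclerc→Ops role (92 pts), Huang→Frontend role (93 pts), Bakr→Lead role (80 pts), Varga→Data role (89 pts) — total 77+92+93+80+89 = 431 pts.
Row-greedy (each employee in turn takes its best remaining role) gives 405 pts, worse by 26.
Swapping Bakr↔Huang (Bakr→Frontend role 77 pts, Huang→Lead role 57 pts) loses 39.

Max total: 431 pts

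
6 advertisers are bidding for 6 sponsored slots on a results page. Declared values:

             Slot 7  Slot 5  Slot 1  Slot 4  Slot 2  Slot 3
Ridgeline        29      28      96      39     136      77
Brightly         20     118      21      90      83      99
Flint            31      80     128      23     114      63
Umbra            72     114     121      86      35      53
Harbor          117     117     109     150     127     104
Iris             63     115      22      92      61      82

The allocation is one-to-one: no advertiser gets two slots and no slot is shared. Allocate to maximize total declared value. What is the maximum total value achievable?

This is the linear assignment problem.
Optimal: Ridgeline→Slot 2 ($136), Brightly→Slot 3 ($99), Flint→Slot 1 ($128), Umbra→Slot 7 ($72), Harbor→Slot 4 ($150), Iris→Slot 5 ($115) — total 136+99+128+72+150+115 = $700.
Row-greedy (each advertiser in turn takes its best remaining slot) gives $667, worse by 33.
Swapping Flint↔Umbra (Flint→Slot 7 $31, Umbra→Slot 1 $121) loses 48.

Maximum total: $700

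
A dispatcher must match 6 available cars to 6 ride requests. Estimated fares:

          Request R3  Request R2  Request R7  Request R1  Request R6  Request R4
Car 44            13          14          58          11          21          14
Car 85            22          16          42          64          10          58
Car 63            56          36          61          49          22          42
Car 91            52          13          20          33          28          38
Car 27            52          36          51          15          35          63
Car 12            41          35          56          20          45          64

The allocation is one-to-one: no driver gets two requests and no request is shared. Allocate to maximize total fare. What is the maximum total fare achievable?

Max total: $318

This is a one-to-one assignment (maximum-weight bipartite matching).
Optimal: Car 44→Request R7 ($58), Car 85→Request R1 ($64), Car 63→Request R2 ($36), Car 91→Request R3 ($52), Car 27→Request R4 ($63), Car 12→Request R6 ($45) — total 58+64+36+52+63+45 = $318.
Row-greedy (each driver in turn takes its best remaining request) gives $297, worse by 21.
Swapping Car 44↔Car 63 (Car 44→Request R2 $14, Car 63→Request R7 $61) loses 19.
No other one-to-one assignment exceeds $318.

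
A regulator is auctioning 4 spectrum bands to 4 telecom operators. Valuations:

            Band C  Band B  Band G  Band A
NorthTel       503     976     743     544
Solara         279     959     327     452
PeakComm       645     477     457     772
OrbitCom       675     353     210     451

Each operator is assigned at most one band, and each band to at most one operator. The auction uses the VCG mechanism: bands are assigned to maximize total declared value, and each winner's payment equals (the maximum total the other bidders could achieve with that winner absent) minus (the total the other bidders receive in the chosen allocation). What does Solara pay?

Efficient allocation: NorthTel→Band G ($743M), Solara→Band B ($959M), PeakComm→Band A ($772M), OrbitCom→Band C ($675M); total welfare W = $3149M.
Solara receives Band B at value $959M, so the others get W − 959 = $2190M.
Without Solara: best allocation of the remaining 3 bidders over all 4 bands is NorthTel→Band B ($976M), PeakComm→Band A ($772M), OrbitCom→Band C ($675M), total $2423M.
VCG payment = (others' best without Solara) − (others' welfare with Solara) = 2423 − 2190 = $233M.

Solara pays $233M.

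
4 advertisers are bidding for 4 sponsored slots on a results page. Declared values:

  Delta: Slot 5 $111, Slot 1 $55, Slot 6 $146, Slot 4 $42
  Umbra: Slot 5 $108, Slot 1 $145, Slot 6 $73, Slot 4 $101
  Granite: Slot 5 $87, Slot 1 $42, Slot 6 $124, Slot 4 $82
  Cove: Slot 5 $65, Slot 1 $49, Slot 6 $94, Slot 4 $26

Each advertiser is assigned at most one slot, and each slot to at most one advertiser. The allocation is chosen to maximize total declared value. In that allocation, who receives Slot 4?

Granite receives Slot 4.

Optimal: Delta→Slot 6 ($146), Umbra→Slot 1 ($145), Granite→Slot 4 ($82), Cove→Slot 5 ($65) — total 146+145+82+65 = $438.
Max-entry greedy (repeatedly take the single best remaining cell) gives $404, worse by 34.
Next-best assignment: Delta→Slot 5, Umbra→Slot 1, Granite→Slot 4, Cove→Slot 6 = $432.
Granite's own top slot is Slot 6 ($124), but forcing Granite→Slot 6 and reassigning the rest optimally gives only $406 — worse by 32.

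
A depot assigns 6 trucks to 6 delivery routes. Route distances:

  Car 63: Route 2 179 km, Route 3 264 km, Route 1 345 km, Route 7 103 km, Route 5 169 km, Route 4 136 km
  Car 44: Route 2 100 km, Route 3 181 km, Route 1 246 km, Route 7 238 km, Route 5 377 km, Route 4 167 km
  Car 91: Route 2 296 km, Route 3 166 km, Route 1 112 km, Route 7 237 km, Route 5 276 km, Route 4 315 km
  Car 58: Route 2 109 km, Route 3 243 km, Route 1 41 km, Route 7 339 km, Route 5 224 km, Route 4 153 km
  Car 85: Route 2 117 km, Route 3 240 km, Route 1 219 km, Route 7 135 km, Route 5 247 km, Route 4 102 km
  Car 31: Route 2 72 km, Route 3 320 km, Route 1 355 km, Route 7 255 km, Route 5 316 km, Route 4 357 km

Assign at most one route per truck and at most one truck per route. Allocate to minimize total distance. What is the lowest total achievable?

Optimal: Car 63→Route 5 (169 km), Car 44→Route 4 (167 km), Car 91→Route 3 (166 km), Car 58→Route 1 (41 km), Car 85→Route 7 (135 km), Car 31→Route 2 (72 km) — total 169+167+166+41+135+72 = 750 km.
Min-entry greedy (repeatedly take the single cheapest remaining cell) gives 861 km, worse by 111.
Next-best assignment: Car 63→Route 7, Car 44→Route 3, Car 91→Route 5, Car 58→Route 1, Car 85→Route 4, Car 31→Route 2 = 775 km.
Every other assignment is strictly worse.

Minimum total: 750 km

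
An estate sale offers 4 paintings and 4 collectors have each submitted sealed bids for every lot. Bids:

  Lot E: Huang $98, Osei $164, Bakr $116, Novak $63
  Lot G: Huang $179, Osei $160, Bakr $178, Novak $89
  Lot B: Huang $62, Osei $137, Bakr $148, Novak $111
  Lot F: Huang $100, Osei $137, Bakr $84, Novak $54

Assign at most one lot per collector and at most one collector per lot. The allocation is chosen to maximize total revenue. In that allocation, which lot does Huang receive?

This is the linear assignment problem.
Optimal: Huang→Lot F ($100), Osei→Lot E ($164), Bakr→Lot G ($178), Novak→Lot B ($111) — total 100+164+178+111 = $553.
Max-entry greedy (repeatedly take the single best remaining cell) gives $545, worse by 8.
Next-best assignment: Huang→Lot G, Osei→Lot E, Bakr→Lot B, Novak→Lot F = $545.
Huang's own top lot is Lot G ($179), but forcing Huang→Lot G and reassigning the rest optimally gives only $545 — worse by 8.

Huang receives Lot F.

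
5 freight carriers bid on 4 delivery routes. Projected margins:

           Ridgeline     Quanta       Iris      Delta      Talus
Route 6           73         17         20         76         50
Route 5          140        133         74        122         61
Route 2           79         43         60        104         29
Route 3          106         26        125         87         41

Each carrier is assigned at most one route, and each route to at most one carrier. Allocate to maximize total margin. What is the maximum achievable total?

Maximum total: $435k

Optimal: Ridgeline→Route 6 ($73k), Quanta→Route 5 ($133k), Delta→Route 2 ($104k), Iris→Route 3 ($125k) — total 73+133+104+125 = $435k.
Max-entry greedy (repeatedly take the single best remaining cell) gives $419k, worse by 16.
Swapping Iris↔Quanta (Iris→Route 5 $74k, Quanta→Route 3 $26k) loses 158.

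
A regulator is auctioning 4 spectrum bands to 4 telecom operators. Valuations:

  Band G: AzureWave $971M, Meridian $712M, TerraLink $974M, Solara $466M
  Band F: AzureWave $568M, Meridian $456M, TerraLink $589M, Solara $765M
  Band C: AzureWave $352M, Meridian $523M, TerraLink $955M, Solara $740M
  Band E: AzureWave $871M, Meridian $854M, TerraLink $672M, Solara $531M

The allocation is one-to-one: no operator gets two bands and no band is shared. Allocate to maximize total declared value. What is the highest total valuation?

Max total: $3545M

This is the linear assignment problem.
Optimal: AzureWave→Band G ($971M), Meridian→Band E ($854M), TerraLink→Band C ($955M), Solara→Band F ($765M) — total 971+854+955+765 = $3545M.
Next-best assignment: AzureWave→Band E, Meridian→Band G, TerraLink→Band C, Solara→Band F = $3303M.
Checked against all permutations: $3545M is optimal.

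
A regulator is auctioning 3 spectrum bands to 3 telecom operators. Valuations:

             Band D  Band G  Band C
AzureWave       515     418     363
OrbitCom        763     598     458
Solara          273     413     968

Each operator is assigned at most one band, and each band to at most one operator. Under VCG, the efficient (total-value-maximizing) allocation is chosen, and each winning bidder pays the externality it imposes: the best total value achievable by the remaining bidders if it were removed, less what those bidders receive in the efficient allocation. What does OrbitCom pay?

OrbitCom pays $97M.

Efficient allocation: AzureWave→Band G ($418M), OrbitCom→Band D ($763M), Solara→Band C ($968M); total welfare W = $2149M.
OrbitCom receives Band D at value $763M, so the others get W − 763 = $1386M.
Without OrbitCom: best allocation of the remaining 2 bidders over all 3 bands is AzureWave→Band D ($515M), Solara→Band C ($968M), total $1483M.
VCG payment = (others' best without OrbitCom) − (others' welfare with OrbitCom) = 1483 − 1386 = $97M.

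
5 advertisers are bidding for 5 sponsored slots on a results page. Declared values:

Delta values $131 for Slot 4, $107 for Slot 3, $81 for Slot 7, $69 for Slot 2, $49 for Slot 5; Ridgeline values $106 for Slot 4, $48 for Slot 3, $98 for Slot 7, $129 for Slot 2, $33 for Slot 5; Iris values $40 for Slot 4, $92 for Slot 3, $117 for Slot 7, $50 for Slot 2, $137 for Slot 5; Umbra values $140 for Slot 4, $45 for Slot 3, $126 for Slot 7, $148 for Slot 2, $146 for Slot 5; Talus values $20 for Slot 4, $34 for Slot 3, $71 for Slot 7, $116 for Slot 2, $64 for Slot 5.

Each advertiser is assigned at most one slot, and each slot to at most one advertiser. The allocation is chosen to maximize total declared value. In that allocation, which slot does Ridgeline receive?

Treat this as an assignment problem: match each advertiser to one slot.
Optimal: Delta→Slot 3 ($107), Ridgeline→Slot 7 ($98), Iris→Slot 5 ($137), Umbra→Slot 4 ($140), Talus→Slot 2 ($116) — total 107+98+137+140+116 = $598.
Next-best assignment: Delta→Slot 3, Ridgeline→Slot 4, Iris→Slot 7, Umbra→Slot 5, Talus→Slot 2 = $592.
Ridgeline's own top slot is Slot 2 ($129), but forcing Ridgeline→Slot 2 and reassigning the rest optimally gives only $584 — worse by 14.

Ridgeline receives Slot 7.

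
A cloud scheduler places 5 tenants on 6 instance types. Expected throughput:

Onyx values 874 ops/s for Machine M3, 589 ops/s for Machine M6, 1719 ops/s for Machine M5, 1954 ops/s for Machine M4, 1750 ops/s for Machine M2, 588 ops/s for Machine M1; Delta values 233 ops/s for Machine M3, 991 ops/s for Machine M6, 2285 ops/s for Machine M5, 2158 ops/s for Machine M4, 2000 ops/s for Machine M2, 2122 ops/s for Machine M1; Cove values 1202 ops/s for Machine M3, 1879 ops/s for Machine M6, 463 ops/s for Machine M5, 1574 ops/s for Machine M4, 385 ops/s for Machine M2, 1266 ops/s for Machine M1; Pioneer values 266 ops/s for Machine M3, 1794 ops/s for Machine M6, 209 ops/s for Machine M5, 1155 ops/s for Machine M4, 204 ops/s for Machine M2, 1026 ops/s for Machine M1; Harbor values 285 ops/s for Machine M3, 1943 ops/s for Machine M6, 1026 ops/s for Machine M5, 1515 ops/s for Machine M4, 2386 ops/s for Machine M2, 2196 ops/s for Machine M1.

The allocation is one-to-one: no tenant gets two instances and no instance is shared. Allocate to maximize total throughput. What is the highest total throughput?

Maximum total: 9685 ops/s

This is a one-to-one assignment (maximum-weight bipartite matching).
Optimal: Onyx→Machine M4 (1954 ops/s), Delta→Machine M5 (2285 ops/s), Cove→Machine M1 (1266 ops/s), Pioneer→Machine M6 (1794 ops/s), Harbor→Machine M2 (2386 ops/s) — total 1954+2285+1266+1794+2386 = 9685 ops/s.
Max-entry greedy (repeatedly take the single best remaining cell) gives 9530 ops/s, worse by 155.
Swapping Cove↔Pioneer (Cove→Machine M6 1879 ops/s, Pioneer→Machine M1 1026 ops/s) loses 155.
Checked against all permutations: 9685 ops/s is optimal.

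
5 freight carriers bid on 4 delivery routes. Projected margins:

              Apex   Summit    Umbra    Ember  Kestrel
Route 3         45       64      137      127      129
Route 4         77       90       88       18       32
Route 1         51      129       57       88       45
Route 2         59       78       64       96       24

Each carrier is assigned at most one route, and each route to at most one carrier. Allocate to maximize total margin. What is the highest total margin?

This is a one-to-one assignment (maximum-weight bipartite matching).
Optimal: Kestrel→Route 3 ($129k), Umbra→Route 4 ($88k), Summit→Route 1 ($129k), Ember→Route 2 ($96k) — total 129+88+129+96 = $442k.
Max-entry greedy (repeatedly take the single best remaining cell) gives $439k, worse by 3.
Swapping Summit↔Umbra (Summit→Route 4 $90k, Umbra→Route 1 $57k) loses 70.
Checked against all permutations: $442k is optimal.

Maximum total: $442k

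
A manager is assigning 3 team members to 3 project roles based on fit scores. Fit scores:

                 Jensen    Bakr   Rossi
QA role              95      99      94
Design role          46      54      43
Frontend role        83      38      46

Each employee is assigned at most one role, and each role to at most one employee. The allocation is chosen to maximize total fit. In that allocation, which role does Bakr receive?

Bakr receives Design role.

This is the linear assignment problem.
Optimal: Jensen→Frontend role (83 pts), Bakr→Design role (54 pts), Rossi→QA role (94 pts) — total 83+54+94 = 231 pts.
Max-entry greedy (repeatedly take the single best remaining cell) gives 225 pts, worse by 6.
Next-best assignment: Jensen→Frontend role, Bakr→QA role, Rossi→Design role = 225 pts.
No other one-to-one assignment exceeds 231 pts.
Bakr's own top role is QA role (99 pts), but forcing Bakr→QA role and reassigning the rest optimally gives only 225 pts — worse by 6.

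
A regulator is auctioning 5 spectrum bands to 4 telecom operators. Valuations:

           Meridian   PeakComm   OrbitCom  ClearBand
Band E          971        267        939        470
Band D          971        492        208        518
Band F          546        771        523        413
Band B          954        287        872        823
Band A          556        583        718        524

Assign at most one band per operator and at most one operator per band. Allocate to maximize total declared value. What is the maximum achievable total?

Max total: $3504M

Optimal: Meridian→Band D ($971M), PeakComm→Band F ($771M), OrbitCom→Band E ($939M), ClearBand→Band B ($823M) — total 971+771+939+823 = $3504M.
Row-greedy (each operator in turn takes its best remaining band) gives $3138M, worse by 366.
No other one-to-one assignment exceeds $3504M.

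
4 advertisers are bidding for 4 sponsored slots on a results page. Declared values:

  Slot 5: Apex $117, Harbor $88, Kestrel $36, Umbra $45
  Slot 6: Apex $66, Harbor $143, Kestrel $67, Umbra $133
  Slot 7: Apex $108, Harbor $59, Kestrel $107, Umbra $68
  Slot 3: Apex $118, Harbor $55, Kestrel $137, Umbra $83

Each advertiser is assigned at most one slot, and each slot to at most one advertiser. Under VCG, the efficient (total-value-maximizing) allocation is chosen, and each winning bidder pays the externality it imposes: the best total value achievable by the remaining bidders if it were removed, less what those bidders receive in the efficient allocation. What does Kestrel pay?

Efficient allocation: Apex→Slot 7 ($108), Harbor→Slot 5 ($88), Kestrel→Slot 3 ($137), Umbra→Slot 6 ($133); total welfare W = $466.
Kestrel receives Slot 3 at value $137, so the others get W − 137 = $329.
Without Kestrel: best allocation of the remaining 3 bidders over all 4 slots is Apex→Slot 5 ($117), Harbor→Slot 6 ($143), Umbra→Slot 3 ($83), total $343.
VCG payment = (others' best without Kestrel) − (others' welfare with Kestrel) = 343 − 329 = $14.

Kestrel pays $14.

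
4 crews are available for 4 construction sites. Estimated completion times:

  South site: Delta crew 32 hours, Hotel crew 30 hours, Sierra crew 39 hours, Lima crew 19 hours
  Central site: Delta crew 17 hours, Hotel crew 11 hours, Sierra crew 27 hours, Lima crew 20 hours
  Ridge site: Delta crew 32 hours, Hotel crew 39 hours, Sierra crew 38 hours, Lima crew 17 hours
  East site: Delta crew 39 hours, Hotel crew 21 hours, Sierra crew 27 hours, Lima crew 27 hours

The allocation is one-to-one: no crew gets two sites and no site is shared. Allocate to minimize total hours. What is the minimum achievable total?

This is a one-to-one assignment (minimum-cost bipartite matching).
Optimal: Delta crew→South site (32 hours), Hotel crew→Central site (11 hours), Sierra crew→East site (27 hours), Lima crew→Ridge site (17 hours) — total 32+11+27+17 = 87 hours.
Row-greedy (each crew in turn takes its cheapest remaining site) gives 95 hours, worse by 8.

Min total: 87 hours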